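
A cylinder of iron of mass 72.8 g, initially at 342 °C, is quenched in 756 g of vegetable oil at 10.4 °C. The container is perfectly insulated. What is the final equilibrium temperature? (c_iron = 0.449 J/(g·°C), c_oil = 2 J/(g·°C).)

T_f ≈ 17.4 °C

Taking heat into each body as positive, Σ m c ΔT = 0:
72.8*0.449*(T − 342) + 756*2*(T − 10.4) = 0
32.69(T − 342) + 1512(T − 10.4) = 0
1544.7 T = 26904
T = 26904 / 1544.7 = 17.4 °C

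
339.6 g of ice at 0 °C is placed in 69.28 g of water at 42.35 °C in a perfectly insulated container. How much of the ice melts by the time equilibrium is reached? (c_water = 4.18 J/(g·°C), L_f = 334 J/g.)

m_melted ≈ 36.7 g

Heat available from the water dropping to 0 °C: 69.28×4.18×42.35 = 12264 J.
Melting all 339.6 g of ice would need 339.6×334 = 113426 J.
That's not enough to melt it all — equilibrium is at 0 °C with ice remaining.
m_melt = 12264 / L_f = 36.72 g.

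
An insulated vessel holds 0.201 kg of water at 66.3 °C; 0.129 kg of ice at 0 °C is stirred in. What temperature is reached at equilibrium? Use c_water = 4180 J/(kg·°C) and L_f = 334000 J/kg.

T_f ≈ 9.1 °C

Net heat exchanged in the isolated system is zero:
fusion: m_ice L_f = 0.129×334000 = 43086; warm the meltwater: 539.22 T; water: 840.18(T − 66.3)
1379.4 T = 55704 − 43086 = 12618
T ≈ 9.15 °C (positive, so assuming full melt was valid).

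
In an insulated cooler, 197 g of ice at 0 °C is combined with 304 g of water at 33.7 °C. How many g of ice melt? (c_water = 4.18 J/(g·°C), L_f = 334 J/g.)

Heat available from the water dropping to 0 °C: 304×4.18×33.7 = 42823 J.
To melt every bit of ice: 197×334 = 65798 J.
That's not enough to melt it all — equilibrium is at 0 °C with ice remaining.
m_melt = 42823 / L_f = 128.2 g.

m_melted ≈ 128 g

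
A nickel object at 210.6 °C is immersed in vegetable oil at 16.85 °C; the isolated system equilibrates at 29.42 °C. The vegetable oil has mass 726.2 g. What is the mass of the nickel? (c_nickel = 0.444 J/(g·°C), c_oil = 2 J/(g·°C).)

Energy conservation, ΣQ = 0:
m·0.444·(29.42 − 210.6) + 726.2·2·(29.42 − 16.85) = 0
-80.44 m = -18257
m = -18257/-80.44 ≈ 226.9 g

m ≈ 227 g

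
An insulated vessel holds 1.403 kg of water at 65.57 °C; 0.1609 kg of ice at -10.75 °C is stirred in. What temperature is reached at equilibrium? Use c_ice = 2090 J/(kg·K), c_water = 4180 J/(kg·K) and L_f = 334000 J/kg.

Taking heat into each body as positive, Σ m c ΔT = 0:
warm ice to 0 °C: 0.1609·2090·(0 − (-10.75)) = 3615; latent heat to melt: 0.1609·334000 = 53741; meltwater 0→T: 0.1609·4180·T = 672.56 T; water cools: 1.403·4180·(T − 65.57) = 5864.5(T − 65.57)
6537.1 T = 384538 − 57356 = 327182
T ≈ 50.05 °C — above 0 °C, consistent with complete melting.

T_f ≈ 50.1 °C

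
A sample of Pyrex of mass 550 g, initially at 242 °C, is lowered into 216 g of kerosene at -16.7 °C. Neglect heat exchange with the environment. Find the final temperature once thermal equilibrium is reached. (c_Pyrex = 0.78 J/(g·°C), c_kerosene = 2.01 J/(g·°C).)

T_f ≈ 111.9 °C

Setting the total heat transfer to zero:
550×0.78×(T − 242) + 216×2.01×(T − (-16.7)) = 0
429(T − 242) + 434.16(T − (-16.7)) = 0
(429 + 434.16) T = 429×242 + 434.16×(-16.7)
T = 96568/863.16 ≈ 111.88 °C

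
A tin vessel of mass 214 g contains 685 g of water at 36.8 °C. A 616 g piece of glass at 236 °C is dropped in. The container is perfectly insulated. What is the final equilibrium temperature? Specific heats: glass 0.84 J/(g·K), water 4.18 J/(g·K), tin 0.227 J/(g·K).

Energy conservation, ΣQ = 0:
616*0.84*(T − 236) + 685*4.18*(T − 36.8) + 214*0.227*(T − 36.8) = 0
(517.44 + 2863.3 + 48.58) T = 517.44*236 + 2863.3*36.8 + 48.58*36.8
T ≈ 66.86 °C

T_f ≈ 66.9 °C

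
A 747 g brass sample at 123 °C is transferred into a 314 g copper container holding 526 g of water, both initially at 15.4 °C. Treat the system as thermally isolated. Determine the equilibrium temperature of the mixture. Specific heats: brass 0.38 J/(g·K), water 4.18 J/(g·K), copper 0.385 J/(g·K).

T_f ≈ 27.1 °C

Heat gained plus heat lost sum to zero:
747·0.38·(T − 123) + 526·4.18·(T − 15.4) + 314·0.385·(T − 15.4) = 0
2603.4 T = 70636
T = 70636/2603.4 ≈ 27.13 °C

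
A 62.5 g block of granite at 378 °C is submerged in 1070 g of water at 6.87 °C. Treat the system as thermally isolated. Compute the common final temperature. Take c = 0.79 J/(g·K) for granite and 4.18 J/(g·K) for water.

T_f ≈ 10.9 °C

With ΣQ=0 the equilibrium temperature is the m·c-weighted mean:
T_f = (49.38*378 + 4472.6*6.87) / (49.38 + 4472.6)
    = 49391 / 4522 ≈ 10.92 °C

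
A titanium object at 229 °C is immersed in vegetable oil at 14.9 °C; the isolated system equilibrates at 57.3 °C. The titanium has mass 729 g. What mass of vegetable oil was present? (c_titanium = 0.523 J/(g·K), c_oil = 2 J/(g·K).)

m ≈ 772 g

Energy conservation, ΣQ = 0:
729·0.523·(57.3 − 229) + m·2·(57.3 − 14.9) = 0
84.8 m = 65464
m = 65464/84.8 ≈ 772 g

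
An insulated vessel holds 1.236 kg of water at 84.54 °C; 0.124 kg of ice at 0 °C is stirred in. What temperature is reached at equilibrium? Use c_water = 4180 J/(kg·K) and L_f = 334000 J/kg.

T_f ≈ 69.5 °C

Sum of m c ΔT and latent-heat terms is zero:
fusion: m_ice L_f = 0.124·334000 = 41416; warm the meltwater: 518.32 T; water cools: 1.236·4180·(T − 84.54) = 5166.5(T − 84.54)
5684.8 T = 436774 − 41416 = 395358
T ≈ 69.55 °C (positive, so assuming full melt was valid).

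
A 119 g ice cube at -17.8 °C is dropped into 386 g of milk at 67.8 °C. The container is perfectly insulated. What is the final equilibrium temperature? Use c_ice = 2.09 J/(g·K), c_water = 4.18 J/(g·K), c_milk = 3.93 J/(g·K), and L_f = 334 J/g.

T_f ≈ 29.1 °C

Energy conservation, ΣQ = 0:
ice -17.8→0 °C: 119×2.09×17.8 = 4427
  melt ice: 119×334 = 39746
  warm the meltwater: 497.42 T
  milk: 1517(T − 67.8)
2014.4 T = 102851 − 44173 = 58678
T ≈ 29.13 °C. Since T > 0 °C, the all-ice-melts assumption holds.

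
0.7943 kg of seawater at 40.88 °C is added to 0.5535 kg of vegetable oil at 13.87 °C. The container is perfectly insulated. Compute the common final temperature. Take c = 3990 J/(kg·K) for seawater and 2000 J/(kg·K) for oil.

Setting the total heat transfer to zero:
0.7943×3990×(T − 40.88) + 0.5535×2000×(T − 13.87) = 0
(3169.3 + 1107) T = 3169.3×40.88 + 1107×13.87
T = 144913/4276.3 ≈ 33.89 °C

T_f ≈ 33.9 °C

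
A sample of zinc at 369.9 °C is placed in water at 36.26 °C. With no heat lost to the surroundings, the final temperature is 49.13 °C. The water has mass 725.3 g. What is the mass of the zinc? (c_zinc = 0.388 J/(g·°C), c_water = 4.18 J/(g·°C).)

|Q_zinc| = |Q_water|:
m·0.388·(369.9 − 49.13) = 725.3·4.18·(49.13 − 36.26)
124.46 m = 39019  ⇒  m ≈ 313.5 g

m ≈ 314 g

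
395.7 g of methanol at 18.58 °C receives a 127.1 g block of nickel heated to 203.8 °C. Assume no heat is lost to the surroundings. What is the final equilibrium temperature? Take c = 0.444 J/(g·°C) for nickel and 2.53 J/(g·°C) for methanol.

T_f ≈ 28.5 °C

Setting the total heat transfer to zero:
127.1×0.444×(T − 203.8) + 395.7×2.53×(T − 18.58) = 0
1057.6 T = 30102
T ≈ 28.46 °C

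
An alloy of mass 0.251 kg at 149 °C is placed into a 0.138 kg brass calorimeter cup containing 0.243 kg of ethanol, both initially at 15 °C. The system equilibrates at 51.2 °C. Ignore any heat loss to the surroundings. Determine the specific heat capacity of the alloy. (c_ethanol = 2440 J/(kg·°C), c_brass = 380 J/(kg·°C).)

c ≈ 952 J/(kg·°C)

Energy conservation, ΣQ = 0:
0.251·c·(51.2 − 149) + 0.243·2440·(51.2 − 15) + 0.138·380·(51.2 − 15) = 0
-24.55 c = -23362
c = -23362/-24.55 ≈ 951.7 J/(kg·°C)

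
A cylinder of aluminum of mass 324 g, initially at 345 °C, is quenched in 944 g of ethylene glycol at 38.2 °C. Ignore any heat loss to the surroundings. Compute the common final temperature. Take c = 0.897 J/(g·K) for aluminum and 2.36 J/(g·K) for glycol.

T_f ≈ 73.6 °C

Taking heat into each body as positive, Σ m c ΔT = 0:
324·0.897·(T − 345) + 944·2.36·(T − 38.2) = 0
290.63(T − 345) + 2227.8(T − 38.2) = 0
2518.5 T = 185370
T = 185370/2518.5 ≈ 73.60 °C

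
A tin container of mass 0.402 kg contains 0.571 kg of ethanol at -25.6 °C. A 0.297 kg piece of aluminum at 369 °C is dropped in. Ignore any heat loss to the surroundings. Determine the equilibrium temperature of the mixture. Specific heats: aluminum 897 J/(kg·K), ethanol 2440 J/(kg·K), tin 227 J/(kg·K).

Net heat exchanged in the isolated system is zero:
0.297·897·(T − 369) + 0.571·2440·(T − (-25.6)) + 0.402·227·(T − (-25.6)) = 0
266.41(T − 369) + 1393.2(T − (-25.6)) + 91.25(T − (-25.6)) = 0
1750.9 T = 60302
T = 60302/1750.9 ≈ 34.44 °C

T_f ≈ 34.4 °C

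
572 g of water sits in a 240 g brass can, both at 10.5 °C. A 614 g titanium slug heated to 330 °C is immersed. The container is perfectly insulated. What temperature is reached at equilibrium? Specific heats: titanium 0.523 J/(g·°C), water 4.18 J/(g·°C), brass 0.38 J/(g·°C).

T_f ≈ 47.1 °C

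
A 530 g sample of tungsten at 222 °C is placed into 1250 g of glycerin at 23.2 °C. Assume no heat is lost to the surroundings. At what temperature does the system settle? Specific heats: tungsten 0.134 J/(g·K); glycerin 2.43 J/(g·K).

|Q_tungsten| = |Q_glycerin|:
530*0.134*(222 − T) = 1250*2.43*(T − 23.2)
71.02(222 − T) = 3037.5(T − 23.2)
3108.5 T = 86236  ⇒  T ≈ 27.74 °C

T_f ≈ 27.7 °C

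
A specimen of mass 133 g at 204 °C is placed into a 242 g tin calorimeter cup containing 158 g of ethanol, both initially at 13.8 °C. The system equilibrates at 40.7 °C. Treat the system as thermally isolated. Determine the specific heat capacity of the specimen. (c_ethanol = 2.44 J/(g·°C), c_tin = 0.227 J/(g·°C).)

Energy conservation, ΣQ = 0:
133·c·(40.7 − 204) + 158·2.44·(40.7 − 13.8) + 242·0.227·(40.7 − 13.8) = 0
-21719 c = -11848
c = -11848/-21719 ≈ 0.5455 J/(g·°C)

c ≈ 0.546 J/(g·°C)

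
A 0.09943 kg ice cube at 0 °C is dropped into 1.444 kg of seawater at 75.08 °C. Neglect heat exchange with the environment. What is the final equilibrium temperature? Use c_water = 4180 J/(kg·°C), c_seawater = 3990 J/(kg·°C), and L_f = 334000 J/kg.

Sum of m c ΔT and latent-heat terms is zero:
melt ice: 0.09943×334000 = 33210
  meltwater 0→T: 0.09943×4180×T = 415.62 T
  seawater cools: 1.444×3990×(T − 75.08) = 5761.6(T − 75.08)
6177.2 T = 432578 − 33210 = 399368
T ≈ 64.65 °C — above 0 °C, consistent with complete melting.

T_f ≈ 64.7 °C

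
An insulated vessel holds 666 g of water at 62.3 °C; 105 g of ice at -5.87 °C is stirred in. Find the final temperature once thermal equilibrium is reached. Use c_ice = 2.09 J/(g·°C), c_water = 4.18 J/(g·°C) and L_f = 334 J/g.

Heat gained plus heat lost sum to zero:
ice -5.87→0 °C: 105·2.09·5.87 = 1288.2; fusion: m_ice L_f = 105·334 = 35070; warm the meltwater: 438.9 T; water cools: 666·4.18·(T − 62.3) = 2783.9(T − 62.3)
3222.8 T = 173436 − 36358 = 137078
T ≈ 42.53 °C (positive, so assuming full melt was valid).

T_f ≈ 42.5 °C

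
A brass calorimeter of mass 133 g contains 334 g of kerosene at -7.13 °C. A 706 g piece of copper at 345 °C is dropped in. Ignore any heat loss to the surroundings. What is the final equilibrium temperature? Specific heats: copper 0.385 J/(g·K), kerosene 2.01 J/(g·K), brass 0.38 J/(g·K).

T_f ≈ 89.2 °C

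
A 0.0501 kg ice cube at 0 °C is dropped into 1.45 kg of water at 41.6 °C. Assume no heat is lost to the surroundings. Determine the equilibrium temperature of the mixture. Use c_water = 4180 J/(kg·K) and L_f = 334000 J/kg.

T_f ≈ 37.5 °C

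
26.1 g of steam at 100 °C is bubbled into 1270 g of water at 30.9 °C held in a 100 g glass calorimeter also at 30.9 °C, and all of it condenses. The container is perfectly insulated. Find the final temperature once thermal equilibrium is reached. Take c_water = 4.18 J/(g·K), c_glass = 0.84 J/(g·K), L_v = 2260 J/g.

Sum of m c ΔT and latent-heat terms is zero:
steam→water at 100 °C releases m L_v = 26.1·2260 = 58986
  condensed water 100 °C→T: 109.1(T − 100)
  original water: 5308.6(T − 30.9)
  glass cup: 100·0.84·(T − 30.9) = 84(T − 30.9)
5501.7 T = 58986 + 10910 + 166631 = 236527
T ≈ 42.99 °C (< 100 °C, so full condensation is consistent).

T_f ≈ 43.0 °C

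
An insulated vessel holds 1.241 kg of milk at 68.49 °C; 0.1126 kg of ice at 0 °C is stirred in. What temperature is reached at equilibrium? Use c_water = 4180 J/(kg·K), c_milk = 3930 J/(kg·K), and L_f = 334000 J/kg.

Energy conservation, ΣQ = 0:
latent heat to melt: 0.1126×334000 = 37608
  meltwater 0→T: 0.1126×4180×T = 470.67 T
  milk cools: 1.241×3930×(T − 68.49) = 4877.1(T − 68.49)
5347.8 T = 334035 − 37608 = 296426
T ≈ 55.43 °C (positive, so assuming full melt was valid).

T_f ≈ 55.4 °C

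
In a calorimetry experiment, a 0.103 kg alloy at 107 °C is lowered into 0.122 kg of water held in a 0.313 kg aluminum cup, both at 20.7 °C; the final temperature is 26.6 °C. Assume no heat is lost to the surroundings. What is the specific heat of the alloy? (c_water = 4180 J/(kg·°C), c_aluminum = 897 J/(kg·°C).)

Conservation of energy gives ΣQ = 0:
0.103×c×(26.6 − 107) + 0.122×4180×(26.6 − 20.7) + 0.313×897×(26.6 − 20.7) = 0
-8.281 c = -4665.3
c = -4665.3/-8.281 ≈ 563.4 J/(kg·°C)

c ≈ 563 J/(kg·°C)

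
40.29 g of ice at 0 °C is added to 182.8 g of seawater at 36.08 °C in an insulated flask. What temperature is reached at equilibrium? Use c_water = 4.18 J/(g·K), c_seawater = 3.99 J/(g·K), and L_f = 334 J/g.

T_f ≈ 14.3 °C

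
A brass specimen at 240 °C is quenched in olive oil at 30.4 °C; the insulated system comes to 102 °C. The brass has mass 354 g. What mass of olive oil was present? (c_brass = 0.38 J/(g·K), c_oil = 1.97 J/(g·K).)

|Q_brass| = |Q_oil|:
354×0.38×(240 − 102) = m×1.97×(102 − 30.4)
141.05 m = 18564  ⇒  m ≈ 131.6 g

m ≈ 132 g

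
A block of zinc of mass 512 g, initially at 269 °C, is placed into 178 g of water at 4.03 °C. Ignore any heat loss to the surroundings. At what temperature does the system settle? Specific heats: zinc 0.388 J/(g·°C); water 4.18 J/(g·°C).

T_f ≈ 59.9 °C

Net heat exchanged in the isolated system is zero:
512*0.388*(T − 269) + 178*4.18*(T − 4.03) = 0
198.66(T − 269) + 744.04(T − 4.03) = 0
942.7 T = 56437
T ≈ 59.87 °C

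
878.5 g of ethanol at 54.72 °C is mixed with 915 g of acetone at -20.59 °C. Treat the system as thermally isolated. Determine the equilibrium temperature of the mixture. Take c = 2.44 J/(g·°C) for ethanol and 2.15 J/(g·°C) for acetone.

T_f ≈ 18.7 °C

With ΣQ=0 the equilibrium temperature is the m·c-weighted mean:
T_f = (2143.5*54.72 + 1967.2*(-20.59)) / (2143.5 + 1967.2)
    = 76789 / 4110.8 ≈ 18.68 °C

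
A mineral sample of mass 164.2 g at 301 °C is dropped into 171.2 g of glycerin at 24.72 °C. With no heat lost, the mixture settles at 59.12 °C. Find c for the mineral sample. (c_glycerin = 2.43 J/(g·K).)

c ≈ 0.36 J/(g·K)

Taking heat into each body as positive, Σ m c ΔT = 0:
164.2×c×(59.12 − 301) + 171.2×2.43×(59.12 − 24.72) = 0
-39717 c = -14311
c = -14311/-39717 ≈ 0.3603 J/(g·K)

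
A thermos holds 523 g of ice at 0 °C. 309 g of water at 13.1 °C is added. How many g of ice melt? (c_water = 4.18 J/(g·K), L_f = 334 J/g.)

m_melted ≈ 50.7 g

Heat available from the water dropping to 0 °C: 309·4.18·13.1 = 16920 J.
Fully melting the ice requires m_ice L_f = 523·334 = 174682 J.
Since 16920 < 174682 J, not all the ice melts; equilibrium is at 0 °C.
Mass melted = 16920/334 ≈ 50.66 g.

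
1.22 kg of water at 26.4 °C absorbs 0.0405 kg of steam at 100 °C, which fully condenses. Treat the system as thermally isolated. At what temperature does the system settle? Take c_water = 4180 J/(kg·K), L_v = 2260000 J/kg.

T_f ≈ 46.1 °C

Sum of m c ΔT and latent-heat terms is zero:
steam→water at 100 °C releases m L_v = 0.0405·2260000 = 91530; condensed water 100 °C→T: 169.29(T − 100); water warms: 1.22·4180·(T − 26.4) = 5099.6(T − 26.4)
5268.9 T = 91530 + 16929 + 134629 = 243088
T ≈ 46.14 °C — below 100 °C, confirming all the steam condensed.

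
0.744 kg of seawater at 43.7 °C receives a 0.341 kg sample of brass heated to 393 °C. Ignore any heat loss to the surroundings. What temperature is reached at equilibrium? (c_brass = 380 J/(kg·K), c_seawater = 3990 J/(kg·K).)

T_f ≈ 58.3 °C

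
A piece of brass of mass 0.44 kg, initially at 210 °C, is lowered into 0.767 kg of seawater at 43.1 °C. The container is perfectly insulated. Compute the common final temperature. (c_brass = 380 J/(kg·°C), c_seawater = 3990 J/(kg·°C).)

T_f = Σ m_i c_i T_i / Σ m_i c_i:
T_f = (167.2·210 + 3060.3·43.1) / (167.2 + 3060.3)
    = 167012 / 3227.5 ≈ 51.75 °C

T_f ≈ 51.7 °C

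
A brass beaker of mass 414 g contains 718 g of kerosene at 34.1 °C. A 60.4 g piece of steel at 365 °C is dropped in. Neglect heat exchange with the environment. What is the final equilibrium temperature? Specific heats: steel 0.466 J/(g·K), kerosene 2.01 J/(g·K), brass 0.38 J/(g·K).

T_f ≈ 39.8 °C

Energy conservation, ΣQ = 0:
60.4*0.466*(T − 365) + 718*2.01*(T − 34.1) + 414*0.38*(T − 34.1) = 0
28.15(T − 365) + 1443.2(T − 34.1) + 157.32(T − 34.1) = 0
(28.15 + 1443.2 + 157.32) T = 28.15*365 + 1443.2*34.1 + 157.32*34.1
T = 64850/1628.6 ≈ 39.82 °C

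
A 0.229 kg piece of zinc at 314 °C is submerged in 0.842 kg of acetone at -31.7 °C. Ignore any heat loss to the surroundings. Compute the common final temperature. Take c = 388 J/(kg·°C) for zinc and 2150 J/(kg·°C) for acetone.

T_f is the heat-capacity-weighted average of the initial temperatures:
T_f = (88.85×314 + 1810.3×(-31.7)) / (88.85 + 1810.3)
    = -29487 / 1899.2 ≈ -15.53 °C

T_f ≈ -15.5 °C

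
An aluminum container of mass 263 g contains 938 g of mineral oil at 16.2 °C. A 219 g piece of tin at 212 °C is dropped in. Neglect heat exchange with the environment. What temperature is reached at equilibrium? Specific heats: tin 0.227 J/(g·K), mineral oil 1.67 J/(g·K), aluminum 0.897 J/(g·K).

T_f ≈ 21.5 °C

T_f = Σ m_i c_i T_i / Σ m_i c_i:
T_f = (49.71·212 + 1566.5·16.2 + 235.91·16.2) / (49.71 + 1566.5 + 235.91)
    = 39738 / 1852.1 ≈ 21.46 °C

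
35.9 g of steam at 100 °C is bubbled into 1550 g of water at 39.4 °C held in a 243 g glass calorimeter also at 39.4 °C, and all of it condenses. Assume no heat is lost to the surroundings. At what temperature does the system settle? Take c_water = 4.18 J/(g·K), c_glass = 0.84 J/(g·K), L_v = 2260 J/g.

T_f ≈ 52.6 °C

Setting the total heat transfer to zero:
latent heat released on condensation: 35.9·2260 = 81134
  condensate cools 100→T: 35.9·4.18·(T − 100) = 150.06(T − 100)
  water warms: 1550·4.18·(T − 39.4) = 6479(T − 39.4)
  glass cup: 243·0.84·(T − 39.4) = 204.12(T − 39.4)
6833.2 T = 81134 + 15006 + 263315 = 359455
T ≈ 52.60 °C, under the boiling point, so the assumption holds.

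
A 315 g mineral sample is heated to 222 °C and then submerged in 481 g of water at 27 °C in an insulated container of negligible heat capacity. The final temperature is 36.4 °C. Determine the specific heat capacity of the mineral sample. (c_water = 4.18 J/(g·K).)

c ≈ 0.323 J/(g·K)

Heat lost by the mineral sample = heat gained by the water:
315·c·(222 − 36.4) = 481·4.18·(36.4 − 27)
58464 c = 18899  ⇒  c ≈ 0.3233 J/(g·K)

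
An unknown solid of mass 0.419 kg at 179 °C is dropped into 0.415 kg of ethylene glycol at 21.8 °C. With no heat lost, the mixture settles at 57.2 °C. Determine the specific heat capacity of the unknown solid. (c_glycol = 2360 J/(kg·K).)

c ≈ 679 J/(kg·K)

m_s c (T_s − T_f) = m_glycol c_glycol (T_f − T_0):
0.419·c·(179 − 57.2) = 0.415·2360·(57.2 − 21.8)
51.03 c = 34671  ⇒  c ≈ 679.4 J/(kg·K)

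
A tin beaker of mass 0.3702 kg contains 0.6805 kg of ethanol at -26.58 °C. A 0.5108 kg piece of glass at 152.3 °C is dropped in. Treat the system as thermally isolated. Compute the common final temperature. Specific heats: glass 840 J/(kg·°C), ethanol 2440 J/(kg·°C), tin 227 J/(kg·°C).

T_f ≈ 8.7 °C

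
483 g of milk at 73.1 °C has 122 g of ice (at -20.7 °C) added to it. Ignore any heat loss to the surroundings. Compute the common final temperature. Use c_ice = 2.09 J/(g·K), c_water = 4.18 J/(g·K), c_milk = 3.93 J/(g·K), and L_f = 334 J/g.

T_f ≈ 38.5 °C

Heat gained plus heat lost sum to zero:
ice -20.7→0 °C: 122×2.09×20.7 = 5278.1; melt ice: 122×334 = 40748; warm the meltwater: 509.96 T; milk: 1898.2(T − 73.1)
2408.2 T = 138758 − 46026 = 92732
T ≈ 38.51 °C. Since T > 0 °C, the all-ice-melts assumption holds.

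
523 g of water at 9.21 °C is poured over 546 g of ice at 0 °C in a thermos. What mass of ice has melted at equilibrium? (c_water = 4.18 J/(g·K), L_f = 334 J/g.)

m_melted ≈ 60.3 g

Cooling the water to 0 °C releases 523×4.18×9.21 = 20134 J.
Fully melting the ice requires m_ice L_f = 546×334 = 182364 J.
That's not enough to melt it all — equilibrium is at 0 °C with ice remaining.
m_melted×334 = 20134  ⇒  m_melted ≈ 60.28 g.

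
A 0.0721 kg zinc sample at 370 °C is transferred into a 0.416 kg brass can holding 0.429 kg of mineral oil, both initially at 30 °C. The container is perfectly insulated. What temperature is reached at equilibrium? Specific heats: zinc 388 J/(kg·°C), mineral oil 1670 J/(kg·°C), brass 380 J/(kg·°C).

Conservation of energy gives ΣQ = 0:
0.0721·388·(T − 370) + 0.429·1670·(T − 30) + 0.416·380·(T − 30) = 0
(27.97 + 716.43 + 158.08) T = 27.97·370 + 716.43·30 + 158.08·30
T = 36586 / 902.48 = 40.5 °C

T_f ≈ 40.5 °C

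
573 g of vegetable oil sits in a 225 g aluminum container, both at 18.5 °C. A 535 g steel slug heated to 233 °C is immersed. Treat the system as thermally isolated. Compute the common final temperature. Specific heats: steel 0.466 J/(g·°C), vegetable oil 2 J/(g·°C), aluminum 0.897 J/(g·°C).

Net heat exchanged in the isolated system is zero:
535×0.466×(T − 233) + 573×2×(T − 18.5) + 225×0.897×(T − 18.5) = 0
1597.1 T = 83024
T ≈ 51.98 °C

T_f ≈ 52.0 °C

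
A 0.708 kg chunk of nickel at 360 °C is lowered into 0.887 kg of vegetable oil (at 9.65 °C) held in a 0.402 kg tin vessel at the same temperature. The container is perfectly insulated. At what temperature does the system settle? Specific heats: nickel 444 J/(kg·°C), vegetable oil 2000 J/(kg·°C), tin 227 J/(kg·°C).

Conservation of energy gives ΣQ = 0:
0.708×444×(T − 360) + 0.887×2000×(T − 9.65) + 0.402×227×(T − 9.65) = 0
(314.35 + 1774 + 91.25) T = 314.35×360 + 1774×9.65 + 91.25×9.65
T = 131166/2179.6 ≈ 60.18 °C

T_f ≈ 60.2 °C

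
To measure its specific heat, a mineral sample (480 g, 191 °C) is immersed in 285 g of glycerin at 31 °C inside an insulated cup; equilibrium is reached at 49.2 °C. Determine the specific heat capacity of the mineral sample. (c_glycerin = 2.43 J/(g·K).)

c ≈ 0.185 J/(g·K)

Setting the total heat transfer to zero:
480·c·(49.2 − 191) + 285·2.43·(49.2 − 31) = 0
-68064 c = -12604
c = -12604/-68064 ≈ 0.1852 J/(g·K)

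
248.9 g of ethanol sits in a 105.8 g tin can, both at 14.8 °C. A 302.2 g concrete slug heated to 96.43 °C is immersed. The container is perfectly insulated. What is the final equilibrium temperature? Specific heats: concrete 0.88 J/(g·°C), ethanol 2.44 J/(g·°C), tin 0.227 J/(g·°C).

Net heat exchanged in the isolated system is zero:
302.2*0.88*(T − 96.43) + 248.9*2.44*(T − 14.8) + 105.8*0.227*(T − 14.8) = 0
265.94(T − 96.43) + 607.32(T − 14.8) + 24.02(T − 14.8) = 0
(265.94 + 607.32 + 24.02) T = 265.94*96.43 + 607.32*14.8 + 24.02*14.8
T = 34988 / 897.27 = 39 °C

T_f ≈ 39.0 °C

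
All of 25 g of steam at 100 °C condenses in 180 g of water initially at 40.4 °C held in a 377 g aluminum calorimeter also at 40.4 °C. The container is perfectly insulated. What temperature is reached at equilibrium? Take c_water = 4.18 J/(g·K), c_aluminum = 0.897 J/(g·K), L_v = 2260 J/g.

T_f ≈ 92.9 °C

Net heat exchanged in the isolated system is zero:
latent heat released on condensation: 25×2260 = 56500; condensate cools 100→T: 25×4.18×(T − 100) = 104.5(T − 100); water warms: 180×4.18×(T − 40.4) = 752.4(T − 40.4); aluminum cup: 377×0.897×(T − 40.4) = 338.17(T − 40.4)
1195.1 T = 56500 + 10450 + 44059 = 111009
T ≈ 92.89 °C (< 100 °C, so full condensation is consistent).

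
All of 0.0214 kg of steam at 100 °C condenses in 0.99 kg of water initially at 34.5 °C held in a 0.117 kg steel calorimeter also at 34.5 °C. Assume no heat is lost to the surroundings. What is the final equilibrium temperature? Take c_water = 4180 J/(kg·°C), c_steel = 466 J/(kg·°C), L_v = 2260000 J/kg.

T_f ≈ 47.2 °C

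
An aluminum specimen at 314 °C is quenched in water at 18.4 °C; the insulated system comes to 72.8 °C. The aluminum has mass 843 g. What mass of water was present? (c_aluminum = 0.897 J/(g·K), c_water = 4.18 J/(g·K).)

m ≈ 802 g

Net heat exchanged in the isolated system is zero:
843·0.897·(72.8 − 314) + m·4.18·(72.8 − 18.4) = 0
227.39 m = 182388
m = 182388/227.39 ≈ 802.1 g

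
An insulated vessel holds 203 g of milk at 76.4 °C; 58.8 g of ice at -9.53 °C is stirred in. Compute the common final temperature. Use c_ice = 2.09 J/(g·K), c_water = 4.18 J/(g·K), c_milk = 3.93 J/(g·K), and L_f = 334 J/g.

Energy conservation, ΣQ = 0:
warm ice to 0 °C: 58.8·2.09·(0 − (-9.53)) = 1171.2
  latent heat to melt: 58.8·334 = 19639
  meltwater 0→T: 58.8·4.18·T = 245.78 T
  milk: 797.79(T − 76.4)
1043.6 T = 60951 − 20810 = 40141
T ≈ 38.46 °C. Since T > 0 °C, the all-ice-melts assumption holds.

T_f ≈ 38.5 °C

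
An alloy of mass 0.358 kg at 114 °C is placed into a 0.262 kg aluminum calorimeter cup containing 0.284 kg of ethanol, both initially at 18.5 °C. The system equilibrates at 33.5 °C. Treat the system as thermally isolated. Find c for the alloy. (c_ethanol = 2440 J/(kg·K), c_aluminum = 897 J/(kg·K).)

Conservation of energy gives ΣQ = 0:
0.358×c×(33.5 − 114) + 0.284×2440×(33.5 − 18.5) + 0.262×897×(33.5 − 18.5) = 0
-28.82 c = -13920
c = -13920/-28.82 ≈ 483 J/(kg·K)

c ≈ 483 J/(kg·K)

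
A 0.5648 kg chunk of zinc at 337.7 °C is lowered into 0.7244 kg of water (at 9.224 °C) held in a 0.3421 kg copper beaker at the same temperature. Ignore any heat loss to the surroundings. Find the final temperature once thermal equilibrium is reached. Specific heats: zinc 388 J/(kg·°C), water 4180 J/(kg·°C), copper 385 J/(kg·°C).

Net heat exchanged in the isolated system is zero:
0.5648·388·(T − 337.7) + 0.7244·4180·(T − 9.224) + 0.3421·385·(T − 9.224) = 0
(219.14 + 3028 + 131.71) T = 219.14·337.7 + 3028·9.224 + 131.71·9.224
T = 103149 / 3378.8 = 30.5 °C

T_f ≈ 30.5 °C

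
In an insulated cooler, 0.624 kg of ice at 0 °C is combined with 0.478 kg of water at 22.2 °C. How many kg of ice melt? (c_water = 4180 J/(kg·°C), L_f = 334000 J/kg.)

m_melted ≈ 0.133 kg

Cooling the water to 0 °C releases 0.478×4180×22.2 = 44356 J.
Melting all 0.624 kg of ice would need 0.624×334000 = 208416 J.
That's not enough to melt it all — equilibrium is at 0 °C with ice remaining.
Mass melted = 44356/334000 ≈ 0.1328 kg.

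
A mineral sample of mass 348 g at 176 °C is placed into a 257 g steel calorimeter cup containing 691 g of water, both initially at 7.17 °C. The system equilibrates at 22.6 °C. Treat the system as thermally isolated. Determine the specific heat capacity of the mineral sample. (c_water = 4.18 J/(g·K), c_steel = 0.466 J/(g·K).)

Setting the total heat transfer to zero:
348·c·(22.6 − 176) + 691·4.18·(22.6 − 7.17) + 257·0.466·(22.6 − 7.17) = 0
-53383 c = -46416
c = -46416/-53383 ≈ 0.8695 J/(g·K)

c ≈ 0.869 J/(g·K)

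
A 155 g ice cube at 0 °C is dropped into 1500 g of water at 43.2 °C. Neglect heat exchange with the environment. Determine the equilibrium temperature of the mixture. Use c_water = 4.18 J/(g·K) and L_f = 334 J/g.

T_f ≈ 31.7 °C

Setting the total heat transfer to zero:
latent heat to melt: 155×334 = 51770
  warm the meltwater: 647.9 T
  water: 6270(T − 43.2)
6917.9 T = 270864 − 51770 = 219094
T ≈ 31.67 °C — above 0 °C, consistent with complete melting.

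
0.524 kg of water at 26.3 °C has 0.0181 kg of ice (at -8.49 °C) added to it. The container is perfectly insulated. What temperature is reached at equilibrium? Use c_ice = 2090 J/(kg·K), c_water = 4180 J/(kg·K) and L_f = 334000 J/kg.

Net heat exchanged in the isolated system is zero:
warm ice to 0 °C: 0.0181×2090×(0 − (-8.49)) = 321.17
  latent heat to melt: 0.0181×334000 = 6045.4
  warm the meltwater: 75.66 T
  water: 2190.3(T − 26.3)
2266 T = 57605 − 6366.6 = 51239
T ≈ 22.61 °C. Since T > 0 °C, the all-ice-melts assumption holds.

T_f ≈ 22.6 °C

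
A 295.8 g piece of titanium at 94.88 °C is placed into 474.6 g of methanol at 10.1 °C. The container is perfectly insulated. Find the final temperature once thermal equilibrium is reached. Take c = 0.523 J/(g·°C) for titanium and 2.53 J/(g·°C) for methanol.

Let T be the final temperature. ΣQ_i = 0:
295.8*0.523*(T − 94.88) + 474.6*2.53*(T − 10.1) = 0
154.7(T − 94.88) + 1200.7(T − 10.1) = 0
1355.4 T = 26806
T = 26806/1355.4 ≈ 19.78 °C

T_f ≈ 19.8 °C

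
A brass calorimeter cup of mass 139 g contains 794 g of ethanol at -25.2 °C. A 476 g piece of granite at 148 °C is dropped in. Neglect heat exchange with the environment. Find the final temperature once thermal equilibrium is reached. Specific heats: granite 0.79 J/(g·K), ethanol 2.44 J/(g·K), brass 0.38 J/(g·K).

T_f ≈ 2.3 °C

Taking heat into each body as positive, Σ m c ΔT = 0:
476*0.79*(T − 148) + 794*2.44*(T − (-25.2)) + 139*0.38*(T − (-25.2)) = 0
(376.04 + 1937.4 + 52.82) T = 376.04*148 + 1937.4*(-25.2) + 52.82*(-25.2)
T = 5501.4/2366.2 ≈ 2.32 °C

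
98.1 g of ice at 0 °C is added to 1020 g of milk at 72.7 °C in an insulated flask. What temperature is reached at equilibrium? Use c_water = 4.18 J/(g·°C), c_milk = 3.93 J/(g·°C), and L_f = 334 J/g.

Let T be the final temperature. ΣQ_i = 0:
latent heat to melt: 98.1×334 = 32765; meltwater 0→T: 98.1×4.18×T = 410.06 T; milk cools: 1020×3.93×(T − 72.7) = 4008.6(T − 72.7)
4418.7 T = 291425 − 32765 = 258660
T ≈ 58.54 °C — above 0 °C, consistent with complete melting.

T_f ≈ 58.5 °C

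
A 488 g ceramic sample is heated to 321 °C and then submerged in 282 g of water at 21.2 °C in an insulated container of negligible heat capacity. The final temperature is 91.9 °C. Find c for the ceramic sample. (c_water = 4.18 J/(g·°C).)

c ≈ 0.745 J/(g·°C)

Conservation of energy gives ΣQ = 0:
488·c·(91.9 − 321) + 282·4.18·(91.9 − 21.2) = 0
-111801 c = -83338
c = -83338/-111801 ≈ 0.7454 J/(g·°C)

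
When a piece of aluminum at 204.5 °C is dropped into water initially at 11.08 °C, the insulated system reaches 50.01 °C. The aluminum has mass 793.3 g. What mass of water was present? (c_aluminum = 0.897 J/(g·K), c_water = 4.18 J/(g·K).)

Conservation of energy gives ΣQ = 0:
793.3×0.897×(50.01 − 204.5) + m×4.18×(50.01 − 11.08) = 0
162.73 m = 109934
m = 109934/162.73 ≈ 675.6 g

m ≈ 676 g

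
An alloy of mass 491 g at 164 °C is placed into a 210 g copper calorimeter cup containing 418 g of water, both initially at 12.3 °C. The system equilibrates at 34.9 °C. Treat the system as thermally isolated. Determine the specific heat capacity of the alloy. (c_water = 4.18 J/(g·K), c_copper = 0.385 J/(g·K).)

c ≈ 0.652 J/(g·K)

Setting the total heat transfer to zero:
491×c×(34.9 − 164) + 418×4.18×(34.9 − 12.3) + 210×0.385×(34.9 − 12.3) = 0
-63388 c = -41315
c = -41315/-63388 ≈ 0.6518 J/(g·K)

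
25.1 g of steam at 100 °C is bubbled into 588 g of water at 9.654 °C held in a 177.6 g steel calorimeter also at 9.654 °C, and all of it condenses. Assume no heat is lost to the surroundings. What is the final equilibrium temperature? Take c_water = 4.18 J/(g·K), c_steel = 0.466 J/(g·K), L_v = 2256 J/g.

T_f ≈ 34.6 °C

Let T be the final temperature. ΣQ_i = 0:
condense steam: −25.1×2256 = −56626
  condensed water 100 °C→T: 104.92(T − 100)
  water warms: 588×4.18×(T − 9.654) = 2457.8(T − 9.654)
  cup: 82.76(T − 9.654)
2645.5 T = 56626 + 10492 + 24527 = 91644
T ≈ 34.64 °C, under the boiling point, so the assumption holds.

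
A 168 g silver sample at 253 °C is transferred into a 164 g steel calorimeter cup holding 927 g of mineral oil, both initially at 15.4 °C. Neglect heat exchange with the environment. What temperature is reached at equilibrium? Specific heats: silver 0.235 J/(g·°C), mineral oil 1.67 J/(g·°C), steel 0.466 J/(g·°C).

T_f ≈ 21.0 °C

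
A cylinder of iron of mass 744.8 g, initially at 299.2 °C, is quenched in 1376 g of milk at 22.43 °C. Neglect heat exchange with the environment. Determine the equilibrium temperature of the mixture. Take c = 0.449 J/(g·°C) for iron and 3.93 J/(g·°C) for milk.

Heat gained plus heat lost sum to zero:
744.8·0.449·(T − 299.2) + 1376·3.93·(T − 22.43) = 0
334.42(T − 299.2) + 5407.7(T − 22.43) = 0
5742.1 T = 221351
T = 221351/5742.1 ≈ 38.55 °C

T_f ≈ 38.5 °C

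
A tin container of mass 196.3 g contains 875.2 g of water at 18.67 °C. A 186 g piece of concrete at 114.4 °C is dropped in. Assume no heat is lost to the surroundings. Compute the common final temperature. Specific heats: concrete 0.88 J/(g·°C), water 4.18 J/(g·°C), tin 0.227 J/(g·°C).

T_f ≈ 22.7 °C

Energy conservation, ΣQ = 0:
186·0.88·(T − 114.4) + 875.2·4.18·(T − 18.67) + 196.3·0.227·(T − 18.67) = 0
163.68(T − 114.4) + 3658.3(T − 18.67) + 44.56(T − 18.67) = 0
(163.68 + 3658.3 + 44.56) T = 163.68·114.4 + 3658.3·18.67 + 44.56·18.67
T = 87858 / 3866.6 = 22.7 °C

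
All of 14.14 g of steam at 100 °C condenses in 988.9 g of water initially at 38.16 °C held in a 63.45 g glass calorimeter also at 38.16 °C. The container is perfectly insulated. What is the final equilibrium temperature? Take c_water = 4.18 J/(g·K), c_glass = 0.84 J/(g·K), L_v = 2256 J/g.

T_f ≈ 46.5 °C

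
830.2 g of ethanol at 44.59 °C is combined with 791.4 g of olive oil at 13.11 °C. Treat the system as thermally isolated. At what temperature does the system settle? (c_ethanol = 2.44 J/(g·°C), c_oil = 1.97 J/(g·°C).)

T_f is the heat-capacity-weighted average of the initial temperatures:
T_f = (2025.7×44.59 + 1559.1×13.11) / (2025.7 + 1559.1)
    = 110765 / 3584.7 ≈ 30.90 °C

T_f ≈ 30.9 °C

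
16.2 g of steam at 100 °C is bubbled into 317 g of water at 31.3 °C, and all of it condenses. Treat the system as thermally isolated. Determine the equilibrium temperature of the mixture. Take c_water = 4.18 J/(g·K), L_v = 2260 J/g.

Conservation of energy gives ΣQ = 0:
condense steam: −16.2·2260 = −36612
  condensed water 100 °C→T: 67.72(T − 100)
  water warms: 317·4.18·(T − 31.3) = 1325.1(T − 31.3)
1392.8 T = 36612 + 6771.6 + 41474 = 84858
T ≈ 60.93 °C, under the boiling point, so the assumption holds.

T_f ≈ 60.9 °C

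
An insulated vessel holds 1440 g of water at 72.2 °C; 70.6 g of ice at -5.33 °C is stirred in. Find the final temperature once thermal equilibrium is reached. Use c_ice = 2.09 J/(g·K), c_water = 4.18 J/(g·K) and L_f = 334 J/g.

Net heat exchanged in the isolated system is zero:
ice -5.33→0 °C: 70.6×2.09×5.33 = 786.46
  fusion: m_ice L_f = 70.6×334 = 23580
  warm the meltwater: 295.11 T
  water cools: 1440×4.18×(T − 72.2) = 6019.2(T − 72.2)
6314.3 T = 434586 − 24367 = 410219
T ≈ 64.97 °C. Since T > 0 °C, the all-ice-melts assumption holds.

T_f ≈ 65.0 °C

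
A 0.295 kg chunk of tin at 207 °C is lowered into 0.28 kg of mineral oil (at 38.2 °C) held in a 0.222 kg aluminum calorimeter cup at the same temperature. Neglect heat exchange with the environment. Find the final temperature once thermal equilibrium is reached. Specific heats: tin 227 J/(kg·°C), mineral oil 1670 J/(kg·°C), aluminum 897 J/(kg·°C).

Taking heat into each body as positive, Σ m c ΔT = 0:
0.295·227·(T − 207) + 0.28·1670·(T − 38.2) + 0.222·897·(T − 38.2) = 0
66.97(T − 207) + 467.6(T − 38.2) + 199.13(T − 38.2) = 0
(66.97 + 467.6 + 199.13) T = 66.97·207 + 467.6·38.2 + 199.13·38.2
T = 39331 / 733.7 = 53.6 °C

T_f ≈ 53.6 °C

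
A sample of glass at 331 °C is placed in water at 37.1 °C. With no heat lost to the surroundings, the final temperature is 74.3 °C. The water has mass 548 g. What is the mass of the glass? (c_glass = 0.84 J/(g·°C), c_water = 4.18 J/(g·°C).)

m ≈ 395 g

Energy conservation, ΣQ = 0:
m·0.84·(74.3 − 331) + 548·4.18·(74.3 − 37.1) = 0
-215.63 m = -85212
m = -85212/-215.63 ≈ 395.2 g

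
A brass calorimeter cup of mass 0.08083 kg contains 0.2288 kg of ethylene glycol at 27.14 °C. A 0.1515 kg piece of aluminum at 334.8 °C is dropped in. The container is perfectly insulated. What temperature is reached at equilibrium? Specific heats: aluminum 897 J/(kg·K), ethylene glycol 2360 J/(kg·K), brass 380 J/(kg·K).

With ΣQ=0 the equilibrium temperature is the m·c-weighted mean:
T_f = (135.9*334.8 + 539.97*27.14 + 30.72*27.14) / (135.9 + 539.97 + 30.72)
    = 60986 / 706.58 ≈ 86.31 °C

T_f ≈ 86.3 °C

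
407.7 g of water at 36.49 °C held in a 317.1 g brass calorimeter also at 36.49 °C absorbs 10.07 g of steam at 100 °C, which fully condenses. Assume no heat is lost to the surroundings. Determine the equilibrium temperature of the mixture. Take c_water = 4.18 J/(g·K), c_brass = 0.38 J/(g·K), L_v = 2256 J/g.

Energy balance with sensible and latent terms:
condense steam: −10.07×2256 = −22718; condensed water 100 °C→T: 42.09(T − 100); original water: 1704.2(T − 36.49); cup: 120.5(T − 36.49)
1866.8 T = 22718 + 4209.3 + 66583 = 93510
T ≈ 50.09 °C, under the boiling point, so the assumption holds.

T_f ≈ 50.1 °C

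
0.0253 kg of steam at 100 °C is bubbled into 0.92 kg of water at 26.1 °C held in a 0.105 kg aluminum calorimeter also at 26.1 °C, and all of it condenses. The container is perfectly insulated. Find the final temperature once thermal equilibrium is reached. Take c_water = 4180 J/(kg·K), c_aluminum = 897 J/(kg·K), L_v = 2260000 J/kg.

T_f ≈ 42.2 °C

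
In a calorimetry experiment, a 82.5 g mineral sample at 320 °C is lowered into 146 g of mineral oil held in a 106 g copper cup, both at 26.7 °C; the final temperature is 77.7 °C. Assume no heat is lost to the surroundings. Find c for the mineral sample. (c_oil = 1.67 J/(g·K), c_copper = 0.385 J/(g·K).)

Net heat exchanged in the isolated system is zero:
82.5×c×(77.7 − 320) + 146×1.67×(77.7 − 26.7) + 106×0.385×(77.7 − 26.7) = 0
-19990 c = -14516
c = -14516/-19990 ≈ 0.7262 J/(g·K)

c ≈ 0.726 J/(g·K)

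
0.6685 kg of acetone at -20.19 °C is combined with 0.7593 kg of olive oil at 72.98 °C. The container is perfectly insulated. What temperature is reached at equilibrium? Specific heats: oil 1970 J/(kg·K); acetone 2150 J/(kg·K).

T_f ≈ 27.3 °C

|Q_oil| = |Q_acetone|:
0.7593*1970*(72.98 − T) = 0.6685*2150*(T − (-20.19))
1495.8(72.98 − T) = 1437.3(T − (-20.19))
2933.1 T = 80146  ⇒  T ≈ 27.32 °C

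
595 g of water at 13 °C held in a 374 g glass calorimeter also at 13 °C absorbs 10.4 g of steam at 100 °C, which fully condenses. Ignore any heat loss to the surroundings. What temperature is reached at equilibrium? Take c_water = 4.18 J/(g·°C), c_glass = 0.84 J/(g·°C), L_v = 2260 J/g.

Heat gained plus heat lost sum to zero:
latent heat released on condensation: 10.4·2260 = 23504
  condensate cools 100→T: 10.4·4.18·(T − 100) = 43.47(T − 100)
  water warms: 595·4.18·(T − 13) = 2487.1(T − 13)
  cup: 314.16(T − 13)
2844.7 T = 23504 + 4347.2 + 36416 = 64268
T ≈ 22.59 °C (< 100 °C, so full condensation is consistent).

T_f ≈ 22.6 °C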